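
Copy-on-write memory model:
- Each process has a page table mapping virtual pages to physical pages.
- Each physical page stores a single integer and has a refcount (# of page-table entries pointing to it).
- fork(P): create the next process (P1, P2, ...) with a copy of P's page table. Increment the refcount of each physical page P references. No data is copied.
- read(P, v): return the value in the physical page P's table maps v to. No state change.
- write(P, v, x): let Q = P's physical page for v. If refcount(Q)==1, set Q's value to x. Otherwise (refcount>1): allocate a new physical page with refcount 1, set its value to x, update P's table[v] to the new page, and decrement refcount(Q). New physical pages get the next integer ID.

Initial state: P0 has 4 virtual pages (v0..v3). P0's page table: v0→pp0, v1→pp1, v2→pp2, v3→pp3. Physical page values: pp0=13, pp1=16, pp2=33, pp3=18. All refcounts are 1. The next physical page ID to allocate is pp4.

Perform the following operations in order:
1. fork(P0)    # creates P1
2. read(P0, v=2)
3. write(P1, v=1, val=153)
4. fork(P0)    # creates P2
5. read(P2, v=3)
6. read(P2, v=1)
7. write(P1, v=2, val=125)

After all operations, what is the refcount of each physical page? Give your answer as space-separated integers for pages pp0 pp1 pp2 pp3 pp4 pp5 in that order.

Answer: 3 2 2 3 1 1

Derivation:
Op 1: fork(P0) -> P1. 4 ppages; refcounts: pp0:2 pp1:2 pp2:2 pp3:2
Op 2: read(P0, v2) -> 33. No state change.
Op 3: write(P1, v1, 153). refcount(pp1)=2>1 -> COPY to pp4. 5 ppages; refcounts: pp0:2 pp1:1 pp2:2 pp3:2 pp4:1
Op 4: fork(P0) -> P2. 5 ppages; refcounts: pp0:3 pp1:2 pp2:3 pp3:3 pp4:1
Op 5: read(P2, v3) -> 18. No state change.
Op 6: read(P2, v1) -> 16. No state change.
Op 7: write(P1, v2, 125). refcount(pp2)=3>1 -> COPY to pp5. 6 ppages; refcounts: pp0:3 pp1:2 pp2:2 pp3:3 pp4:1 pp5:1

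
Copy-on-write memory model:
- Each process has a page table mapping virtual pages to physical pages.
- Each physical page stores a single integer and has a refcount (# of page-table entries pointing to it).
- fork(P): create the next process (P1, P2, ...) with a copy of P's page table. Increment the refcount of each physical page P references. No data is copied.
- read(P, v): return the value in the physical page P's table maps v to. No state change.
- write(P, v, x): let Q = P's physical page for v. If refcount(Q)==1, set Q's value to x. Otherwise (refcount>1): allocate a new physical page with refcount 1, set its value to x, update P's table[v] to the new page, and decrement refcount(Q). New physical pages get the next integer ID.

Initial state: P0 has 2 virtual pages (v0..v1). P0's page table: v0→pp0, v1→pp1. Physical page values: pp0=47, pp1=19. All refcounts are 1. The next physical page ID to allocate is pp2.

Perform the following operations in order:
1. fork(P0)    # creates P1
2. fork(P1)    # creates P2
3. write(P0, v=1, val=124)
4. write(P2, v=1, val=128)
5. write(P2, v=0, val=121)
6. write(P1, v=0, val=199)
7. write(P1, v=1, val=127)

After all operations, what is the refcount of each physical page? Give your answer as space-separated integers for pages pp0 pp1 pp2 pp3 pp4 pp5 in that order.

Op 1: fork(P0) -> P1. 2 ppages; refcounts: pp0:2 pp1:2
Op 2: fork(P1) -> P2. 2 ppages; refcounts: pp0:3 pp1:3
Op 3: write(P0, v1, 124). refcount(pp1)=3>1 -> COPY to pp2. 3 ppages; refcounts: pp0:3 pp1:2 pp2:1
Op 4: write(P2, v1, 128). refcount(pp1)=2>1 -> COPY to pp3. 4 ppages; refcounts: pp0:3 pp1:1 pp2:1 pp3:1
Op 5: write(P2, v0, 121). refcount(pp0)=3>1 -> COPY to pp4. 5 ppages; refcounts: pp0:2 pp1:1 pp2:1 pp3:1 pp4:1
Op 6: write(P1, v0, 199). refcount(pp0)=2>1 -> COPY to pp5. 6 ppages; refcounts: pp0:1 pp1:1 pp2:1 pp3:1 pp4:1 pp5:1
Op 7: write(P1, v1, 127). refcount(pp1)=1 -> write in place. 6 ppages; refcounts: pp0:1 pp1:1 pp2:1 pp3:1 pp4:1 pp5:1

Answer: 1 1 1 1 1 1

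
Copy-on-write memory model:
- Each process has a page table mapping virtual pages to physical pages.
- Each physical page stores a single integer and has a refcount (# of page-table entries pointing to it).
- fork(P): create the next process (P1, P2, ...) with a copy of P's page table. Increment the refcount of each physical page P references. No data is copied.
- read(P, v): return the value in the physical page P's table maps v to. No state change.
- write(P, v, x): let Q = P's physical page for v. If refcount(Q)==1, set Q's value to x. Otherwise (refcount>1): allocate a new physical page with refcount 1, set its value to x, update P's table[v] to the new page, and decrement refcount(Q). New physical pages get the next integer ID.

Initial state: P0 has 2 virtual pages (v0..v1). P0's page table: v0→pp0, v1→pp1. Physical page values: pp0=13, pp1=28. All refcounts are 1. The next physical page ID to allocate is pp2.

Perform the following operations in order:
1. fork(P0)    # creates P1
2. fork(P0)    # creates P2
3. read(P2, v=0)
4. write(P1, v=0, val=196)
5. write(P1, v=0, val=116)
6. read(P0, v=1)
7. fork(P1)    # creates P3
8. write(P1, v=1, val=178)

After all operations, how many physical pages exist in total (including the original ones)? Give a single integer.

Op 1: fork(P0) -> P1. 2 ppages; refcounts: pp0:2 pp1:2
Op 2: fork(P0) -> P2. 2 ppages; refcounts: pp0:3 pp1:3
Op 3: read(P2, v0) -> 13. No state change.
Op 4: write(P1, v0, 196). refcount(pp0)=3>1 -> COPY to pp2. 3 ppages; refcounts: pp0:2 pp1:3 pp2:1
Op 5: write(P1, v0, 116). refcount(pp2)=1 -> write in place. 3 ppages; refcounts: pp0:2 pp1:3 pp2:1
Op 6: read(P0, v1) -> 28. No state change.
Op 7: fork(P1) -> P3. 3 ppages; refcounts: pp0:2 pp1:4 pp2:2
Op 8: write(P1, v1, 178). refcount(pp1)=4>1 -> COPY to pp3. 4 ppages; refcounts: pp0:2 pp1:3 pp2:2 pp3:1

Answer: 4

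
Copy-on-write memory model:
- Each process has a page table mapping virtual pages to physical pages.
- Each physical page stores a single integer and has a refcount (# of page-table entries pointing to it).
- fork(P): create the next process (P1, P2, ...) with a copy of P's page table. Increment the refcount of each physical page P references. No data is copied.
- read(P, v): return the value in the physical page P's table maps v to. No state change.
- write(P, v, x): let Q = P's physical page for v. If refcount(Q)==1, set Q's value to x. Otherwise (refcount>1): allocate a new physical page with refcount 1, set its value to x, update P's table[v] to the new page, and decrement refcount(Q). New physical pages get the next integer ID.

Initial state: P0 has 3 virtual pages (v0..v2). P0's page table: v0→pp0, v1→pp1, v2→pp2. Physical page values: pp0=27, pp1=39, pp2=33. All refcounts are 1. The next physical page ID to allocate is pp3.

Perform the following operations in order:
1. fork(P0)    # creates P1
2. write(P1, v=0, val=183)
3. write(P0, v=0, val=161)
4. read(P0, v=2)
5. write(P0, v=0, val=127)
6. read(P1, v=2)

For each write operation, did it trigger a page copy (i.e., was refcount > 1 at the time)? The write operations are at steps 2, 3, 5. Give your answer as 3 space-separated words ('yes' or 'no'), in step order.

Op 1: fork(P0) -> P1. 3 ppages; refcounts: pp0:2 pp1:2 pp2:2
Op 2: write(P1, v0, 183). refcount(pp0)=2>1 -> COPY to pp3. 4 ppages; refcounts: pp0:1 pp1:2 pp2:2 pp3:1
Op 3: write(P0, v0, 161). refcount(pp0)=1 -> write in place. 4 ppages; refcounts: pp0:1 pp1:2 pp2:2 pp3:1
Op 4: read(P0, v2) -> 33. No state change.
Op 5: write(P0, v0, 127). refcount(pp0)=1 -> write in place. 4 ppages; refcounts: pp0:1 pp1:2 pp2:2 pp3:1
Op 6: read(P1, v2) -> 33. No state change.

yes no no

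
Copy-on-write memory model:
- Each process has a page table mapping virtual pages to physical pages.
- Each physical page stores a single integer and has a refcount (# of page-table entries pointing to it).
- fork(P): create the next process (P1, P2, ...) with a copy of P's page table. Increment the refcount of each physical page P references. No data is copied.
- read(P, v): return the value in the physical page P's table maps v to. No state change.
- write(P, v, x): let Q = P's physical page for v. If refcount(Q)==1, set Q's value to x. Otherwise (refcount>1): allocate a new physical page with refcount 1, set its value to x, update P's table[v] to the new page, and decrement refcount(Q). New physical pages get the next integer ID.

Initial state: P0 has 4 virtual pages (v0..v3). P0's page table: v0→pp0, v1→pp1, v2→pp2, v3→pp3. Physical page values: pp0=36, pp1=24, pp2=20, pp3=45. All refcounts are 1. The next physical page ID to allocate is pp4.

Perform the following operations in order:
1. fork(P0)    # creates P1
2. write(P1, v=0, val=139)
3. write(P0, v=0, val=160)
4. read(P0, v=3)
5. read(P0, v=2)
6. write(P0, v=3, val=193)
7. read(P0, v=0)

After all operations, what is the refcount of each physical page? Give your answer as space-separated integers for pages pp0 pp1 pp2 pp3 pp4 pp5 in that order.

Op 1: fork(P0) -> P1. 4 ppages; refcounts: pp0:2 pp1:2 pp2:2 pp3:2
Op 2: write(P1, v0, 139). refcount(pp0)=2>1 -> COPY to pp4. 5 ppages; refcounts: pp0:1 pp1:2 pp2:2 pp3:2 pp4:1
Op 3: write(P0, v0, 160). refcount(pp0)=1 -> write in place. 5 ppages; refcounts: pp0:1 pp1:2 pp2:2 pp3:2 pp4:1
Op 4: read(P0, v3) -> 45. No state change.
Op 5: read(P0, v2) -> 20. No state change.
Op 6: write(P0, v3, 193). refcount(pp3)=2>1 -> COPY to pp5. 6 ppages; refcounts: pp0:1 pp1:2 pp2:2 pp3:1 pp4:1 pp5:1
Op 7: read(P0, v0) -> 160. No state change.

Answer: 1 2 2 1 1 1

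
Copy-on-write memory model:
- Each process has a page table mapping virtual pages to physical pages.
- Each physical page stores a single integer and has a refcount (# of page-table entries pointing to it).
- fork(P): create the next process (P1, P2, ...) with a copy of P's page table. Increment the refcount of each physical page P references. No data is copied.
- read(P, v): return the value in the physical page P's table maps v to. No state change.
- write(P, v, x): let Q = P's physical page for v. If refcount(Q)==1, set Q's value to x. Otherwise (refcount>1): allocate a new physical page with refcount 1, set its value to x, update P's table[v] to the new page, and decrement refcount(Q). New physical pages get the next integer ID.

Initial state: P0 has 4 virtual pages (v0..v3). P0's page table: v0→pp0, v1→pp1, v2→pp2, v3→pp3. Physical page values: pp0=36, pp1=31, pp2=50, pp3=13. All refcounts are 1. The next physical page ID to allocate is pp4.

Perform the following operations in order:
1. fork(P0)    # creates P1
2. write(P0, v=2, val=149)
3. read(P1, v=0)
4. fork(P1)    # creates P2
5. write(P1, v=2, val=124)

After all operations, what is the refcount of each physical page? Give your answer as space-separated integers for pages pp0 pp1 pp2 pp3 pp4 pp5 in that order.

Op 1: fork(P0) -> P1. 4 ppages; refcounts: pp0:2 pp1:2 pp2:2 pp3:2
Op 2: write(P0, v2, 149). refcount(pp2)=2>1 -> COPY to pp4. 5 ppages; refcounts: pp0:2 pp1:2 pp2:1 pp3:2 pp4:1
Op 3: read(P1, v0) -> 36. No state change.
Op 4: fork(P1) -> P2. 5 ppages; refcounts: pp0:3 pp1:3 pp2:2 pp3:3 pp4:1
Op 5: write(P1, v2, 124). refcount(pp2)=2>1 -> COPY to pp5. 6 ppages; refcounts: pp0:3 pp1:3 pp2:1 pp3:3 pp4:1 pp5:1

Answer: 3 3 1 3 1 1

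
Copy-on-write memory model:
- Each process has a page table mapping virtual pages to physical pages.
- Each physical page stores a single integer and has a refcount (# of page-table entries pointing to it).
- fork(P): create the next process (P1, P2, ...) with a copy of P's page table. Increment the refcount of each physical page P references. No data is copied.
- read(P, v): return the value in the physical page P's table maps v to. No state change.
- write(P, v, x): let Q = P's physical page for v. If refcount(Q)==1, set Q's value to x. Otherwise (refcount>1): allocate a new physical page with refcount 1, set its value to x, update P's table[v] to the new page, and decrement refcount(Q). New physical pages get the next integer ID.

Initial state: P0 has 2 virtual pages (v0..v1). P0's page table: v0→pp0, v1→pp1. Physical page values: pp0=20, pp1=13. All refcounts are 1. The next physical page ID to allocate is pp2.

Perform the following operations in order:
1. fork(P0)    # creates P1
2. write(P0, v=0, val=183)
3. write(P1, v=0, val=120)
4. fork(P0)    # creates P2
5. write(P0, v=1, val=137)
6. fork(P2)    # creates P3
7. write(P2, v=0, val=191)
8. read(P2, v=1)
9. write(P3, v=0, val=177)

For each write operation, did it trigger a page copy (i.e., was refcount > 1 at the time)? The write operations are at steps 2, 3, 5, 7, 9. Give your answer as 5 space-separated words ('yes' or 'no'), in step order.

Op 1: fork(P0) -> P1. 2 ppages; refcounts: pp0:2 pp1:2
Op 2: write(P0, v0, 183). refcount(pp0)=2>1 -> COPY to pp2. 3 ppages; refcounts: pp0:1 pp1:2 pp2:1
Op 3: write(P1, v0, 120). refcount(pp0)=1 -> write in place. 3 ppages; refcounts: pp0:1 pp1:2 pp2:1
Op 4: fork(P0) -> P2. 3 ppages; refcounts: pp0:1 pp1:3 pp2:2
Op 5: write(P0, v1, 137). refcount(pp1)=3>1 -> COPY to pp3. 4 ppages; refcounts: pp0:1 pp1:2 pp2:2 pp3:1
Op 6: fork(P2) -> P3. 4 ppages; refcounts: pp0:1 pp1:3 pp2:3 pp3:1
Op 7: write(P2, v0, 191). refcount(pp2)=3>1 -> COPY to pp4. 5 ppages; refcounts: pp0:1 pp1:3 pp2:2 pp3:1 pp4:1
Op 8: read(P2, v1) -> 13. No state change.
Op 9: write(P3, v0, 177). refcount(pp2)=2>1 -> COPY to pp5. 6 ppages; refcounts: pp0:1 pp1:3 pp2:1 pp3:1 pp4:1 pp5:1

yes no yes yes yes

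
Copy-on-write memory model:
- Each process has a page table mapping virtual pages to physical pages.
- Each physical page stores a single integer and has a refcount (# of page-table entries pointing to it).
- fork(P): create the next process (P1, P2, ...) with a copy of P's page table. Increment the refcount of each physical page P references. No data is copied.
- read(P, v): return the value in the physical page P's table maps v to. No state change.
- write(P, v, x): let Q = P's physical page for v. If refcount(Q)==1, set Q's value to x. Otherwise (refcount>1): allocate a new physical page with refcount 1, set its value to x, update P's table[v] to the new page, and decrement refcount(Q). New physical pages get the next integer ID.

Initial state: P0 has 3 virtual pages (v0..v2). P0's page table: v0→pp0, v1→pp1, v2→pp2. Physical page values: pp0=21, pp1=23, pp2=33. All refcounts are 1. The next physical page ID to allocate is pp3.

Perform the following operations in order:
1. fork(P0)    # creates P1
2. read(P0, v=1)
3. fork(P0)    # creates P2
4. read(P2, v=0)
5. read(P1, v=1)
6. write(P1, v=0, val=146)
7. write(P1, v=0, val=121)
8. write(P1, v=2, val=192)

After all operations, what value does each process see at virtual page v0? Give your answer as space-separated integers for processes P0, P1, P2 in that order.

Op 1: fork(P0) -> P1. 3 ppages; refcounts: pp0:2 pp1:2 pp2:2
Op 2: read(P0, v1) -> 23. No state change.
Op 3: fork(P0) -> P2. 3 ppages; refcounts: pp0:3 pp1:3 pp2:3
Op 4: read(P2, v0) -> 21. No state change.
Op 5: read(P1, v1) -> 23. No state change.
Op 6: write(P1, v0, 146). refcount(pp0)=3>1 -> COPY to pp3. 4 ppages; refcounts: pp0:2 pp1:3 pp2:3 pp3:1
Op 7: write(P1, v0, 121). refcount(pp3)=1 -> write in place. 4 ppages; refcounts: pp0:2 pp1:3 pp2:3 pp3:1
Op 8: write(P1, v2, 192). refcount(pp2)=3>1 -> COPY to pp4. 5 ppages; refcounts: pp0:2 pp1:3 pp2:2 pp3:1 pp4:1
P0: v0 -> pp0 = 21
P1: v0 -> pp3 = 121
P2: v0 -> pp0 = 21

Answer: 21 121 21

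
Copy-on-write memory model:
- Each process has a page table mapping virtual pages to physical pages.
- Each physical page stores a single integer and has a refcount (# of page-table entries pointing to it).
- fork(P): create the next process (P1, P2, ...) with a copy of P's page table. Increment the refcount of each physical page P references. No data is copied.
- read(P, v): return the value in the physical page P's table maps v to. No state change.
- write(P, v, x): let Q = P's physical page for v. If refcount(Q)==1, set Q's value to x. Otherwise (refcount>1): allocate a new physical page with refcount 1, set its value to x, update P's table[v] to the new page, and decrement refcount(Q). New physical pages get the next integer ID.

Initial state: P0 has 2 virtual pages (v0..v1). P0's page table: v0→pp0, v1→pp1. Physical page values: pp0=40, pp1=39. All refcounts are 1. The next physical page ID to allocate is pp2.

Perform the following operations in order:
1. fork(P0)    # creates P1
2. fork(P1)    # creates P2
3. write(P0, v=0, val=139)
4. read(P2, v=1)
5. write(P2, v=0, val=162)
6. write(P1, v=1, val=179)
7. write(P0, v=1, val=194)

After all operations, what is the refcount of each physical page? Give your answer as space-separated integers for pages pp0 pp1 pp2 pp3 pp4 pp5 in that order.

Op 1: fork(P0) -> P1. 2 ppages; refcounts: pp0:2 pp1:2
Op 2: fork(P1) -> P2. 2 ppages; refcounts: pp0:3 pp1:3
Op 3: write(P0, v0, 139). refcount(pp0)=3>1 -> COPY to pp2. 3 ppages; refcounts: pp0:2 pp1:3 pp2:1
Op 4: read(P2, v1) -> 39. No state change.
Op 5: write(P2, v0, 162). refcount(pp0)=2>1 -> COPY to pp3. 4 ppages; refcounts: pp0:1 pp1:3 pp2:1 pp3:1
Op 6: write(P1, v1, 179). refcount(pp1)=3>1 -> COPY to pp4. 5 ppages; refcounts: pp0:1 pp1:2 pp2:1 pp3:1 pp4:1
Op 7: write(P0, v1, 194). refcount(pp1)=2>1 -> COPY to pp5. 6 ppages; refcounts: pp0:1 pp1:1 pp2:1 pp3:1 pp4:1 pp5:1

Answer: 1 1 1 1 1 1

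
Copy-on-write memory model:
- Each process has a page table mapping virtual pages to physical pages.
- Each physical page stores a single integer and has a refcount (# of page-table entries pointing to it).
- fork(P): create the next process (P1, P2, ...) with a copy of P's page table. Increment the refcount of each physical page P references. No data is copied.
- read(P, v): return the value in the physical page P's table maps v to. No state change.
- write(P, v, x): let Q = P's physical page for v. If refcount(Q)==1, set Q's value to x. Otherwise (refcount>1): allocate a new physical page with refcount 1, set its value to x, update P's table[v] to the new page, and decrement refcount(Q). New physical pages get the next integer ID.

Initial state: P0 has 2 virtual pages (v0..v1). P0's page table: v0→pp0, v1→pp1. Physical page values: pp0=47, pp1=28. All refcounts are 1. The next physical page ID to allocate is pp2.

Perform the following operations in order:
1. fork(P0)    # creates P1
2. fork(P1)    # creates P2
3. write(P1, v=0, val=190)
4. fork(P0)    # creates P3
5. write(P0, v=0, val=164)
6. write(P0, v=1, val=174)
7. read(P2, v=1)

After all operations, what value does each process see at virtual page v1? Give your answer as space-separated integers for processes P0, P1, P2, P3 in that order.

Answer: 174 28 28 28

Derivation:
Op 1: fork(P0) -> P1. 2 ppages; refcounts: pp0:2 pp1:2
Op 2: fork(P1) -> P2. 2 ppages; refcounts: pp0:3 pp1:3
Op 3: write(P1, v0, 190). refcount(pp0)=3>1 -> COPY to pp2. 3 ppages; refcounts: pp0:2 pp1:3 pp2:1
Op 4: fork(P0) -> P3. 3 ppages; refcounts: pp0:3 pp1:4 pp2:1
Op 5: write(P0, v0, 164). refcount(pp0)=3>1 -> COPY to pp3. 4 ppages; refcounts: pp0:2 pp1:4 pp2:1 pp3:1
Op 6: write(P0, v1, 174). refcount(pp1)=4>1 -> COPY to pp4. 5 ppages; refcounts: pp0:2 pp1:3 pp2:1 pp3:1 pp4:1
Op 7: read(P2, v1) -> 28. No state change.
P0: v1 -> pp4 = 174
P1: v1 -> pp1 = 28
P2: v1 -> pp1 = 28
P3: v1 -> pp1 = 28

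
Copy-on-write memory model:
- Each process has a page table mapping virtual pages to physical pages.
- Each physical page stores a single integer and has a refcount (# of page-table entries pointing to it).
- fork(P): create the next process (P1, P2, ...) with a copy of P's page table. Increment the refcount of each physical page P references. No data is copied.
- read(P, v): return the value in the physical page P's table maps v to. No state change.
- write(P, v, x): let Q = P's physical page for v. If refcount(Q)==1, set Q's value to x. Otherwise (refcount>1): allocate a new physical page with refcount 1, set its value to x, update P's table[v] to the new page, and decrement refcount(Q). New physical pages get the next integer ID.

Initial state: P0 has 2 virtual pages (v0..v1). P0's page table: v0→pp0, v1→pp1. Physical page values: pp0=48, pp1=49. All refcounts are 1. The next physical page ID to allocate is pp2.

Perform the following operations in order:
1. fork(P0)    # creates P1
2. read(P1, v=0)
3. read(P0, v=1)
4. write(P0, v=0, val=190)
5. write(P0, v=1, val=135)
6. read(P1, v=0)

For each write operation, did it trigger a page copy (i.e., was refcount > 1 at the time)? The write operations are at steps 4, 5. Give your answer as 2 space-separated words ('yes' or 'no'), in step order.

Op 1: fork(P0) -> P1. 2 ppages; refcounts: pp0:2 pp1:2
Op 2: read(P1, v0) -> 48. No state change.
Op 3: read(P0, v1) -> 49. No state change.
Op 4: write(P0, v0, 190). refcount(pp0)=2>1 -> COPY to pp2. 3 ppages; refcounts: pp0:1 pp1:2 pp2:1
Op 5: write(P0, v1, 135). refcount(pp1)=2>1 -> COPY to pp3. 4 ppages; refcounts: pp0:1 pp1:1 pp2:1 pp3:1
Op 6: read(P1, v0) -> 48. No state change.

yes yes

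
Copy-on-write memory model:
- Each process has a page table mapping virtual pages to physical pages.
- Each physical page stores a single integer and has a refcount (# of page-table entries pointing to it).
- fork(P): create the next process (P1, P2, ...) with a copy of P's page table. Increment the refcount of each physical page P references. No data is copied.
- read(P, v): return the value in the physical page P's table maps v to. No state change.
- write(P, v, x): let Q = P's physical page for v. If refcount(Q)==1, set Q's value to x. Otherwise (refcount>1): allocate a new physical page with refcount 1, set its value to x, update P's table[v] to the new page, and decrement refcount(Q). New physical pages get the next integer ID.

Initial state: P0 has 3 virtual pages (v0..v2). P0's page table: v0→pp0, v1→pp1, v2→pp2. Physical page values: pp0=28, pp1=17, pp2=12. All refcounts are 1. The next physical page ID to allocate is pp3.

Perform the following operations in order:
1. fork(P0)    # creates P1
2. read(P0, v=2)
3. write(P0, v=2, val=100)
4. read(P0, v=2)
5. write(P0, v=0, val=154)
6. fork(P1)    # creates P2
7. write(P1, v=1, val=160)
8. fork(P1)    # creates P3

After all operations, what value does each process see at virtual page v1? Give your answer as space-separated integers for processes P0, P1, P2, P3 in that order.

Op 1: fork(P0) -> P1. 3 ppages; refcounts: pp0:2 pp1:2 pp2:2
Op 2: read(P0, v2) -> 12. No state change.
Op 3: write(P0, v2, 100). refcount(pp2)=2>1 -> COPY to pp3. 4 ppages; refcounts: pp0:2 pp1:2 pp2:1 pp3:1
Op 4: read(P0, v2) -> 100. No state change.
Op 5: write(P0, v0, 154). refcount(pp0)=2>1 -> COPY to pp4. 5 ppages; refcounts: pp0:1 pp1:2 pp2:1 pp3:1 pp4:1
Op 6: fork(P1) -> P2. 5 ppages; refcounts: pp0:2 pp1:3 pp2:2 pp3:1 pp4:1
Op 7: write(P1, v1, 160). refcount(pp1)=3>1 -> COPY to pp5. 6 ppages; refcounts: pp0:2 pp1:2 pp2:2 pp3:1 pp4:1 pp5:1
Op 8: fork(P1) -> P3. 6 ppages; refcounts: pp0:3 pp1:2 pp2:3 pp3:1 pp4:1 pp5:2
P0: v1 -> pp1 = 17
P1: v1 -> pp5 = 160
P2: v1 -> pp1 = 17
P3: v1 -> pp5 = 160

Answer: 17 160 17 160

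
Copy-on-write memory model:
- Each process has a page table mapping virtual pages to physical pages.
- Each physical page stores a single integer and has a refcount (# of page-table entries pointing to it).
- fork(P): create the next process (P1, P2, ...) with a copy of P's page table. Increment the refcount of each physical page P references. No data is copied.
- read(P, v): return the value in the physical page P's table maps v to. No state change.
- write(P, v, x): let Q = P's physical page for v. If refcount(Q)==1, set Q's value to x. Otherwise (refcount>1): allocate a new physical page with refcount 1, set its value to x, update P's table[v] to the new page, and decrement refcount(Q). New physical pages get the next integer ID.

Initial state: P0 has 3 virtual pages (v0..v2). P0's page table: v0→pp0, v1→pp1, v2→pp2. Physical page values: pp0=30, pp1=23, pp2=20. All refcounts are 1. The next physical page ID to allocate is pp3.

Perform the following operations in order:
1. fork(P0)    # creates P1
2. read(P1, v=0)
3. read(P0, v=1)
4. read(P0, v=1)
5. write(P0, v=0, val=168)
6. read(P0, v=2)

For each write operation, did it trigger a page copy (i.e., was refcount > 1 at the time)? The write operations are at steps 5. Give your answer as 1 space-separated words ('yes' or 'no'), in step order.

Op 1: fork(P0) -> P1. 3 ppages; refcounts: pp0:2 pp1:2 pp2:2
Op 2: read(P1, v0) -> 30. No state change.
Op 3: read(P0, v1) -> 23. No state change.
Op 4: read(P0, v1) -> 23. No state change.
Op 5: write(P0, v0, 168). refcount(pp0)=2>1 -> COPY to pp3. 4 ppages; refcounts: pp0:1 pp1:2 pp2:2 pp3:1
Op 6: read(P0, v2) -> 20. No state change.

yes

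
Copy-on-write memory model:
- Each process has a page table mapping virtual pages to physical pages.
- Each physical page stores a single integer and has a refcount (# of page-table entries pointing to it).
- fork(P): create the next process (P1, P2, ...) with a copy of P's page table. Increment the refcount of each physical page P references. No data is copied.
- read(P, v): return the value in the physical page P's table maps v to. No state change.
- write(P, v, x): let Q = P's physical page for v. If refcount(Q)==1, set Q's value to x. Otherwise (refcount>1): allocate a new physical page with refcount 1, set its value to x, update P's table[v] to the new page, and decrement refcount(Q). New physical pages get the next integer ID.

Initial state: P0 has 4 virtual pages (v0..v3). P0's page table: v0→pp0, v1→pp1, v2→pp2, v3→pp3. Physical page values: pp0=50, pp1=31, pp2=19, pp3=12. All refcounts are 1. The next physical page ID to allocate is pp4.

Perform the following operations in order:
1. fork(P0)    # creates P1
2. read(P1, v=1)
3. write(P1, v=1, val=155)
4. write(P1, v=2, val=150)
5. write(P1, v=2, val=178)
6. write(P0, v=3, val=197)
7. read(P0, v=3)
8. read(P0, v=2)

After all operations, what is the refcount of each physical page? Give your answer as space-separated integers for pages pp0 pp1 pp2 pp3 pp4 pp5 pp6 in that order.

Answer: 2 1 1 1 1 1 1

Derivation:
Op 1: fork(P0) -> P1. 4 ppages; refcounts: pp0:2 pp1:2 pp2:2 pp3:2
Op 2: read(P1, v1) -> 31. No state change.
Op 3: write(P1, v1, 155). refcount(pp1)=2>1 -> COPY to pp4. 5 ppages; refcounts: pp0:2 pp1:1 pp2:2 pp3:2 pp4:1
Op 4: write(P1, v2, 150). refcount(pp2)=2>1 -> COPY to pp5. 6 ppages; refcounts: pp0:2 pp1:1 pp2:1 pp3:2 pp4:1 pp5:1
Op 5: write(P1, v2, 178). refcount(pp5)=1 -> write in place. 6 ppages; refcounts: pp0:2 pp1:1 pp2:1 pp3:2 pp4:1 pp5:1
Op 6: write(P0, v3, 197). refcount(pp3)=2>1 -> COPY to pp6. 7 ppages; refcounts: pp0:2 pp1:1 pp2:1 pp3:1 pp4:1 pp5:1 pp6:1
Op 7: read(P0, v3) -> 197. No state change.
Op 8: read(P0, v2) -> 19. No state change.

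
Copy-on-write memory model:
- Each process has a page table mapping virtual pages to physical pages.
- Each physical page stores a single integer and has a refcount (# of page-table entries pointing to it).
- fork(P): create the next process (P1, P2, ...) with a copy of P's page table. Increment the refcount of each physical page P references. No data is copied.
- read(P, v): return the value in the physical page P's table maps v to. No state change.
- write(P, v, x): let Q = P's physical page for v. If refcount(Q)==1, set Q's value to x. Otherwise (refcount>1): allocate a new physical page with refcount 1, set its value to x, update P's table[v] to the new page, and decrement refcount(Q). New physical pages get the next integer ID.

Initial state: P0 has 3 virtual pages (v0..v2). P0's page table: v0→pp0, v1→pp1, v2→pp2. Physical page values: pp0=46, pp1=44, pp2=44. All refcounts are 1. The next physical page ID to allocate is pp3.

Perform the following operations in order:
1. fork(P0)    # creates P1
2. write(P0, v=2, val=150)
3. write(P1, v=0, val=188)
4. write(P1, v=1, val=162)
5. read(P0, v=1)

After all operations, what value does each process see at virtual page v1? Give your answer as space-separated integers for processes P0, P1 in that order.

Op 1: fork(P0) -> P1. 3 ppages; refcounts: pp0:2 pp1:2 pp2:2
Op 2: write(P0, v2, 150). refcount(pp2)=2>1 -> COPY to pp3. 4 ppages; refcounts: pp0:2 pp1:2 pp2:1 pp3:1
Op 3: write(P1, v0, 188). refcount(pp0)=2>1 -> COPY to pp4. 5 ppages; refcounts: pp0:1 pp1:2 pp2:1 pp3:1 pp4:1
Op 4: write(P1, v1, 162). refcount(pp1)=2>1 -> COPY to pp5. 6 ppages; refcounts: pp0:1 pp1:1 pp2:1 pp3:1 pp4:1 pp5:1
Op 5: read(P0, v1) -> 44. No state change.
P0: v1 -> pp1 = 44
P1: v1 -> pp5 = 162

Answer: 44 162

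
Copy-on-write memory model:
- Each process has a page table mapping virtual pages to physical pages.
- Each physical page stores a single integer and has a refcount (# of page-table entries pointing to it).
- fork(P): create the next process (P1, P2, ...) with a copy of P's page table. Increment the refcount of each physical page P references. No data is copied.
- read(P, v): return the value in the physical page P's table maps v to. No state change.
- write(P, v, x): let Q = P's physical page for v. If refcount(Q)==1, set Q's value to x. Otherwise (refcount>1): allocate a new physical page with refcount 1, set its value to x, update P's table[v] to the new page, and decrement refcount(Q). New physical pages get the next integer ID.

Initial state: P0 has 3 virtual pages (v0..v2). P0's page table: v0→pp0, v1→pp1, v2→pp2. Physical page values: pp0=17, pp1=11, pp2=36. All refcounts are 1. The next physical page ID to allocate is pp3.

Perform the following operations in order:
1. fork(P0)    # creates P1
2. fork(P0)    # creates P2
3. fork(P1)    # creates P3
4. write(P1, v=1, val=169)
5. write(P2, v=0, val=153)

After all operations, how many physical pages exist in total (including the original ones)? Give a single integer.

Answer: 5

Derivation:
Op 1: fork(P0) -> P1. 3 ppages; refcounts: pp0:2 pp1:2 pp2:2
Op 2: fork(P0) -> P2. 3 ppages; refcounts: pp0:3 pp1:3 pp2:3
Op 3: fork(P1) -> P3. 3 ppages; refcounts: pp0:4 pp1:4 pp2:4
Op 4: write(P1, v1, 169). refcount(pp1)=4>1 -> COPY to pp3. 4 ppages; refcounts: pp0:4 pp1:3 pp2:4 pp3:1
Op 5: write(P2, v0, 153). refcount(pp0)=4>1 -> COPY to pp4. 5 ppages; refcounts: pp0:3 pp1:3 pp2:4 pp3:1 pp4:1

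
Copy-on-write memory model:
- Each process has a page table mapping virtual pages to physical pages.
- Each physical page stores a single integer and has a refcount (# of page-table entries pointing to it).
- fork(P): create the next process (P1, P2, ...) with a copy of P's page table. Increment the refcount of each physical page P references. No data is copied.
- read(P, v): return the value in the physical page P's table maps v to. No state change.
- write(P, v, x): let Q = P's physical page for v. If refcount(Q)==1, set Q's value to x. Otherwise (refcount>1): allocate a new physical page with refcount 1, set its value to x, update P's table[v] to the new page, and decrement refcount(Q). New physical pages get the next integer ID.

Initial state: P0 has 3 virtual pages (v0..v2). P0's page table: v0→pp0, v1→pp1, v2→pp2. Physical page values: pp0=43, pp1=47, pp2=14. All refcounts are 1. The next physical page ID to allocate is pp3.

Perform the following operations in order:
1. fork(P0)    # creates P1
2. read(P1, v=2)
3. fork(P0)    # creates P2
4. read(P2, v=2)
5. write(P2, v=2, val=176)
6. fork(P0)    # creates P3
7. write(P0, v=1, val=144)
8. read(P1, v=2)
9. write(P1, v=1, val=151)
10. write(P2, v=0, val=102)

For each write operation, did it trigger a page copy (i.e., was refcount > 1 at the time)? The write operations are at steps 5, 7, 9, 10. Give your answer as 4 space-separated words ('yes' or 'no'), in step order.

Op 1: fork(P0) -> P1. 3 ppages; refcounts: pp0:2 pp1:2 pp2:2
Op 2: read(P1, v2) -> 14. No state change.
Op 3: fork(P0) -> P2. 3 ppages; refcounts: pp0:3 pp1:3 pp2:3
Op 4: read(P2, v2) -> 14. No state change.
Op 5: write(P2, v2, 176). refcount(pp2)=3>1 -> COPY to pp3. 4 ppages; refcounts: pp0:3 pp1:3 pp2:2 pp3:1
Op 6: fork(P0) -> P3. 4 ppages; refcounts: pp0:4 pp1:4 pp2:3 pp3:1
Op 7: write(P0, v1, 144). refcount(pp1)=4>1 -> COPY to pp4. 5 ppages; refcounts: pp0:4 pp1:3 pp2:3 pp3:1 pp4:1
Op 8: read(P1, v2) -> 14. No state change.
Op 9: write(P1, v1, 151). refcount(pp1)=3>1 -> COPY to pp5. 6 ppages; refcounts: pp0:4 pp1:2 pp2:3 pp3:1 pp4:1 pp5:1
Op 10: write(P2, v0, 102). refcount(pp0)=4>1 -> COPY to pp6. 7 ppages; refcounts: pp0:3 pp1:2 pp2:3 pp3:1 pp4:1 pp5:1 pp6:1

yes yes yes yes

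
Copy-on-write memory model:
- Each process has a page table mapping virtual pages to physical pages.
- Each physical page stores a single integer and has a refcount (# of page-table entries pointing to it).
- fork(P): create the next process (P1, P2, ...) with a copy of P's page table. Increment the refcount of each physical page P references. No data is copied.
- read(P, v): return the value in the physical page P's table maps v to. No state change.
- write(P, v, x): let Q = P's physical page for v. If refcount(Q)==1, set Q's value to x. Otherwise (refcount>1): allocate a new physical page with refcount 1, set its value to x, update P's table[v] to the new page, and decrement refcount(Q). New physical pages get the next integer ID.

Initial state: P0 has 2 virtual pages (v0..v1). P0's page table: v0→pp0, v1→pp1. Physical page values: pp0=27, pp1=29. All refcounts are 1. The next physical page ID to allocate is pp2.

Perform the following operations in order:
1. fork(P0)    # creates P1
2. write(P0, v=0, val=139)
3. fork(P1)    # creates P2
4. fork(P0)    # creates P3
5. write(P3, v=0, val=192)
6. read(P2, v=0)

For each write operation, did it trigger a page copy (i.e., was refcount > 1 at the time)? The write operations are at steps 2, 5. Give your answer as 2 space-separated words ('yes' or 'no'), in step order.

Op 1: fork(P0) -> P1. 2 ppages; refcounts: pp0:2 pp1:2
Op 2: write(P0, v0, 139). refcount(pp0)=2>1 -> COPY to pp2. 3 ppages; refcounts: pp0:1 pp1:2 pp2:1
Op 3: fork(P1) -> P2. 3 ppages; refcounts: pp0:2 pp1:3 pp2:1
Op 4: fork(P0) -> P3. 3 ppages; refcounts: pp0:2 pp1:4 pp2:2
Op 5: write(P3, v0, 192). refcount(pp2)=2>1 -> COPY to pp3. 4 ppages; refcounts: pp0:2 pp1:4 pp2:1 pp3:1
Op 6: read(P2, v0) -> 27. No state change.

yes yes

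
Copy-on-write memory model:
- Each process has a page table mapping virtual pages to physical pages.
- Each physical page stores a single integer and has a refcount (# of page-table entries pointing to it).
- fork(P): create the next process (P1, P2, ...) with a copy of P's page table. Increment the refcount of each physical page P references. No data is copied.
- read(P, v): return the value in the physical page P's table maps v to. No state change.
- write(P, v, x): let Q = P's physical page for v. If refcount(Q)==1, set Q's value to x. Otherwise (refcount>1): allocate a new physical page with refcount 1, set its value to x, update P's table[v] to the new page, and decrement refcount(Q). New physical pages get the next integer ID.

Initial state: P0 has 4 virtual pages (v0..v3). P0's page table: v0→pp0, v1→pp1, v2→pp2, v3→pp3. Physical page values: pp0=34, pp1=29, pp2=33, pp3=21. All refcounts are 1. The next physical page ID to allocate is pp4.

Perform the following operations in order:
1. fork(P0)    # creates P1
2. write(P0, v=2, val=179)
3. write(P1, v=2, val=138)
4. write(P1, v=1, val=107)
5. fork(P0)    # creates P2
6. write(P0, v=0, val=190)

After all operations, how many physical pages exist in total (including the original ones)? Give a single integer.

Op 1: fork(P0) -> P1. 4 ppages; refcounts: pp0:2 pp1:2 pp2:2 pp3:2
Op 2: write(P0, v2, 179). refcount(pp2)=2>1 -> COPY to pp4. 5 ppages; refcounts: pp0:2 pp1:2 pp2:1 pp3:2 pp4:1
Op 3: write(P1, v2, 138). refcount(pp2)=1 -> write in place. 5 ppages; refcounts: pp0:2 pp1:2 pp2:1 pp3:2 pp4:1
Op 4: write(P1, v1, 107). refcount(pp1)=2>1 -> COPY to pp5. 6 ppages; refcounts: pp0:2 pp1:1 pp2:1 pp3:2 pp4:1 pp5:1
Op 5: fork(P0) -> P2. 6 ppages; refcounts: pp0:3 pp1:2 pp2:1 pp3:3 pp4:2 pp5:1
Op 6: write(P0, v0, 190). refcount(pp0)=3>1 -> COPY to pp6. 7 ppages; refcounts: pp0:2 pp1:2 pp2:1 pp3:3 pp4:2 pp5:1 pp6:1

Answer: 7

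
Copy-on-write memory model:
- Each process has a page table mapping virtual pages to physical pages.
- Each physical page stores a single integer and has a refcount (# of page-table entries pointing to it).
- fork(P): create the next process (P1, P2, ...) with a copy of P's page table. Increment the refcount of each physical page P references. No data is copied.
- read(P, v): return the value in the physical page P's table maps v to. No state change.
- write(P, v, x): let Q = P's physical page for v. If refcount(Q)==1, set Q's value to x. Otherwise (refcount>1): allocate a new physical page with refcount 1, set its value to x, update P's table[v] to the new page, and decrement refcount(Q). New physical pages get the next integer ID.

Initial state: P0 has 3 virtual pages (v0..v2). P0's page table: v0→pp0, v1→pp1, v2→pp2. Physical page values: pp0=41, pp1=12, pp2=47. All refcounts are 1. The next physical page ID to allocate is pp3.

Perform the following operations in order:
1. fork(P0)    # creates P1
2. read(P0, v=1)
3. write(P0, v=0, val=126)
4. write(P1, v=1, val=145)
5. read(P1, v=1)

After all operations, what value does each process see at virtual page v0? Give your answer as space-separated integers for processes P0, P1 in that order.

Answer: 126 41

Derivation:
Op 1: fork(P0) -> P1. 3 ppages; refcounts: pp0:2 pp1:2 pp2:2
Op 2: read(P0, v1) -> 12. No state change.
Op 3: write(P0, v0, 126). refcount(pp0)=2>1 -> COPY to pp3. 4 ppages; refcounts: pp0:1 pp1:2 pp2:2 pp3:1
Op 4: write(P1, v1, 145). refcount(pp1)=2>1 -> COPY to pp4. 5 ppages; refcounts: pp0:1 pp1:1 pp2:2 pp3:1 pp4:1
Op 5: read(P1, v1) -> 145. No state change.
P0: v0 -> pp3 = 126
P1: v0 -> pp0 = 41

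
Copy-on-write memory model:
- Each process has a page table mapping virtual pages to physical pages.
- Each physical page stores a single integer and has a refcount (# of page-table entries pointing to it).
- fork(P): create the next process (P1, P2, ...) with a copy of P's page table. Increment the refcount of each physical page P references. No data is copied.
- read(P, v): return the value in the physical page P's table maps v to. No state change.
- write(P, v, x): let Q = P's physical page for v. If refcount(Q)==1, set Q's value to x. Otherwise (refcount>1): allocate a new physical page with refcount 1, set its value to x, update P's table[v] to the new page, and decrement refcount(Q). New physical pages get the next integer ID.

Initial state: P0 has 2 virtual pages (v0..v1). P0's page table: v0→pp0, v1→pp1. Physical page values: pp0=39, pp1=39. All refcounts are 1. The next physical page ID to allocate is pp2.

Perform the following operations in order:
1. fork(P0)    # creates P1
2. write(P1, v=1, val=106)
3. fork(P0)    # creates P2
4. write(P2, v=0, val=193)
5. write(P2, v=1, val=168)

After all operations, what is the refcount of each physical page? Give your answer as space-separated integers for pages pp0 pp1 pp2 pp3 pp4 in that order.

Answer: 2 1 1 1 1

Derivation:
Op 1: fork(P0) -> P1. 2 ppages; refcounts: pp0:2 pp1:2
Op 2: write(P1, v1, 106). refcount(pp1)=2>1 -> COPY to pp2. 3 ppages; refcounts: pp0:2 pp1:1 pp2:1
Op 3: fork(P0) -> P2. 3 ppages; refcounts: pp0:3 pp1:2 pp2:1
Op 4: write(P2, v0, 193). refcount(pp0)=3>1 -> COPY to pp3. 4 ppages; refcounts: pp0:2 pp1:2 pp2:1 pp3:1
Op 5: write(P2, v1, 168). refcount(pp1)=2>1 -> COPY to pp4. 5 ppages; refcounts: pp0:2 pp1:1 pp2:1 pp3:1 pp4:1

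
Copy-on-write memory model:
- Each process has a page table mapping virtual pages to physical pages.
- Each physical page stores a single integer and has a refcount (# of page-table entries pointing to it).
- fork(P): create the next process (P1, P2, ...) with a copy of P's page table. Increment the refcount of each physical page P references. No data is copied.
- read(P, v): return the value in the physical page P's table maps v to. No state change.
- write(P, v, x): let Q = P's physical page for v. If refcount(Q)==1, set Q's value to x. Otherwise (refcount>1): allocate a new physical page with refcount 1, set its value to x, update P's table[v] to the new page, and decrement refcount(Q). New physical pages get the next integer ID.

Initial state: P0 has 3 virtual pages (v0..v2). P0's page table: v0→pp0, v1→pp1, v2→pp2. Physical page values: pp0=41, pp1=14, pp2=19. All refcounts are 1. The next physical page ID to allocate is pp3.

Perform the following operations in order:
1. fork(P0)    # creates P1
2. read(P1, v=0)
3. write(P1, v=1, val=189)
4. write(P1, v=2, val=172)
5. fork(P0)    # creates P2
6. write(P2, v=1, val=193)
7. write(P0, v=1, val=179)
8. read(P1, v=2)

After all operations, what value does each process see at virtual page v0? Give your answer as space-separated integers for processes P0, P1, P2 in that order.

Answer: 41 41 41

Derivation:
Op 1: fork(P0) -> P1. 3 ppages; refcounts: pp0:2 pp1:2 pp2:2
Op 2: read(P1, v0) -> 41. No state change.
Op 3: write(P1, v1, 189). refcount(pp1)=2>1 -> COPY to pp3. 4 ppages; refcounts: pp0:2 pp1:1 pp2:2 pp3:1
Op 4: write(P1, v2, 172). refcount(pp2)=2>1 -> COPY to pp4. 5 ppages; refcounts: pp0:2 pp1:1 pp2:1 pp3:1 pp4:1
Op 5: fork(P0) -> P2. 5 ppages; refcounts: pp0:3 pp1:2 pp2:2 pp3:1 pp4:1
Op 6: write(P2, v1, 193). refcount(pp1)=2>1 -> COPY to pp5. 6 ppages; refcounts: pp0:3 pp1:1 pp2:2 pp3:1 pp4:1 pp5:1
Op 7: write(P0, v1, 179). refcount(pp1)=1 -> write in place. 6 ppages; refcounts: pp0:3 pp1:1 pp2:2 pp3:1 pp4:1 pp5:1
Op 8: read(P1, v2) -> 172. No state change.
P0: v0 -> pp0 = 41
P1: v0 -> pp0 = 41
P2: v0 -> pp0 = 41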